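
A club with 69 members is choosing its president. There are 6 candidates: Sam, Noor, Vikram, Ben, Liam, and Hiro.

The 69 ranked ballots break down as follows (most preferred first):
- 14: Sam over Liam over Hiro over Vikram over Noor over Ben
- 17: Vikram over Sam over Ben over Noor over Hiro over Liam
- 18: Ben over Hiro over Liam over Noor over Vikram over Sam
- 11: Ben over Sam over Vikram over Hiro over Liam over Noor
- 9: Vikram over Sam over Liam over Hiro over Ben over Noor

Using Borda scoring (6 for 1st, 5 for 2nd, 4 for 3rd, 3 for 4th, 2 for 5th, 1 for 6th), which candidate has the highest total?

Sam

Sam: 14×6 + 17×5 + 18×1 + 11×5 + 9×5 = 287
Noor: 14×2 + 17×3 + 18×3 + 11×1 + 9×1 = 153
Vikram: 14×3 + 17×6 + 18×2 + 11×4 + 9×6 = 278
Ben: 14×1 + 17×4 + 18×6 + 11×6 + 9×2 = 274
Liam: 14×5 + 17×1 + 18×4 + 11×2 + 9×4 = 217
Hiro: 14×4 + 17×2 + 18×5 + 11×3 + 9×3 = 240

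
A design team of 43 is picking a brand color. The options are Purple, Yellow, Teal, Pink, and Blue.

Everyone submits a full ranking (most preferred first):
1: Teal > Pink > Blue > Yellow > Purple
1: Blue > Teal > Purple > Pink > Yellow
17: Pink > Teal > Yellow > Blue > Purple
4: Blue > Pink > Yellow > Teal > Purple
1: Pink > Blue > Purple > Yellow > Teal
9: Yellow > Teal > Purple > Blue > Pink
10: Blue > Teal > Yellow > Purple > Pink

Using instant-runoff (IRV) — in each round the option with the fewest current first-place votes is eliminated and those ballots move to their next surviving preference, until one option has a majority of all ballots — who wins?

Blue

Round 1: Purple 0, Yellow 9, Teal 1, Pink 18, Blue 15. Purple eliminated.
Round 2: Yellow 9, Teal 1, Pink 18, Blue 15. Teal eliminated.
Round 3: Yellow 9, Pink 19, Blue 15. Yellow eliminated.
Round 4: Pink 19, Blue 24. Blue has a majority (≥22).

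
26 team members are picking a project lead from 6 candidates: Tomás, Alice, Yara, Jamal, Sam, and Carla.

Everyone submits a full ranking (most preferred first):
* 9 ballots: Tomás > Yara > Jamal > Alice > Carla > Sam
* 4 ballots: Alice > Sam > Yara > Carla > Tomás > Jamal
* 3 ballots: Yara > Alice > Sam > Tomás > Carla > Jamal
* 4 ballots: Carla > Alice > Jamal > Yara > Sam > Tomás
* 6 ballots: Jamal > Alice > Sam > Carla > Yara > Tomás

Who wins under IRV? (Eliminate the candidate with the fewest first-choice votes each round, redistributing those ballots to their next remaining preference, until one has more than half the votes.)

Alice

Round 1: Tomás 9, Alice 4, Yara 3, Jamal 6, Sam 0, Carla 4. Sam eliminated.
Round 2: Tomás 9, Alice 4, Yara 3, Jamal 6, Carla 4. Yara eliminated.
Round 3: Tomás 9, Alice 7, Jamal 6, Carla 4. Carla eliminated.
Round 4: Tomás 9, Alice 11, Jamal 6. Jamal eliminated.
Round 5: Tomás 9, Alice 17. Alice has a majority (≥14).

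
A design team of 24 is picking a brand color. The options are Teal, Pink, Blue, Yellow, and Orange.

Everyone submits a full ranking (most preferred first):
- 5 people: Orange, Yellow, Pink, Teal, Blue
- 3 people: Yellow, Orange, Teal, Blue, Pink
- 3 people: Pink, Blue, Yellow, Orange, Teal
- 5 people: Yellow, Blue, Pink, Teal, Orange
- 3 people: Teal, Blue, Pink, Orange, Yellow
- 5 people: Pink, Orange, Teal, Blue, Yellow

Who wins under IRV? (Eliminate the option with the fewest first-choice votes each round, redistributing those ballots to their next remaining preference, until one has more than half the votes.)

Round 1: Teal 3, Pink 8, Blue 0, Yellow 8, Orange 5. Blue eliminated.
Round 2: Teal 3, Pink 8, Yellow 8, Orange 5. Teal eliminated.
Round 3: Pink 11, Yellow 8, Orange 5. Orange eliminated.
Round 4: Pink 11, Yellow 13. Yellow has a majority (≥13).

Yellow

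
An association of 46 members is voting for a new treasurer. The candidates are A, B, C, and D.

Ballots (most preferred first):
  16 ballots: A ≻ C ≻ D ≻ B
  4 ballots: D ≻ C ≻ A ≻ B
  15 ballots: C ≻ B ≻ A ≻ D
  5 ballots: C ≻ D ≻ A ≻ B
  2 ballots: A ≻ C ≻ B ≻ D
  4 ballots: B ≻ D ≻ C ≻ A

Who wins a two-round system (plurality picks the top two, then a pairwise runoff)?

Round 1 first-place votes: A 18, B 4, C 20, D 4. C and A advance.
Runoff: C is ranked above A on 28 ballots, A above C on 18.

C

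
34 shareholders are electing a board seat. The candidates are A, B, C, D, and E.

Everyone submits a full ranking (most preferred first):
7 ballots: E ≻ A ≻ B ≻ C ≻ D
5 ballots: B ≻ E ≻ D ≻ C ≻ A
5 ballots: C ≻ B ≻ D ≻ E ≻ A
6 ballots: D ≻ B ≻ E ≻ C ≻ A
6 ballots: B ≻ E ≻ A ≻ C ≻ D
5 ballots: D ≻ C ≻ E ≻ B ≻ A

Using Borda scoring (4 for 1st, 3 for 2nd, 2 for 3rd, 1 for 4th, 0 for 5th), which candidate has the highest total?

B

A: 7×3 + 5×0 + 5×0 + 6×0 + 6×2 + 5×0 = 33
B: 7×2 + 5×4 + 5×3 + 6×3 + 6×4 + 5×1 = 96
C: 7×1 + 5×1 + 5×4 + 6×1 + 6×1 + 5×3 = 59
D: 7×0 + 5×2 + 5×2 + 6×4 + 6×0 + 5×4 = 64
E: 7×4 + 5×3 + 5×1 + 6×2 + 6×3 + 5×2 = 88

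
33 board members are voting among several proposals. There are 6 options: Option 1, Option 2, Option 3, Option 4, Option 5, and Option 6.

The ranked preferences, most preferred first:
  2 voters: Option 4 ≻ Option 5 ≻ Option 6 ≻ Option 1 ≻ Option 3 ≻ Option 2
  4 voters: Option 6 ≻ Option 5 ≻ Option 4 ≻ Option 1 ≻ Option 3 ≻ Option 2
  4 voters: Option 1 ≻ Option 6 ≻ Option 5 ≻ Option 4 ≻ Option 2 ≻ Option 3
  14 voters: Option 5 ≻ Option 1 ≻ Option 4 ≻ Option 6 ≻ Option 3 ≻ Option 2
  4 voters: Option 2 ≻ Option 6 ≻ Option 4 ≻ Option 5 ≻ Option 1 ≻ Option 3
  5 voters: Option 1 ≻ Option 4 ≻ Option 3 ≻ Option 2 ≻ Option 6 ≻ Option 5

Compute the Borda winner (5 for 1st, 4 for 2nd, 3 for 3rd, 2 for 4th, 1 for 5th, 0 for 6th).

Option 1

Option 1: 2×2 + 4×2 + 4×5 + 14×4 + 4×1 + 5×5 = 117
Option 2: 2×0 + 4×0 + 4×1 + 14×0 + 4×5 + 5×2 = 34
Option 3: 2×1 + 4×1 + 4×0 + 14×1 + 4×0 + 5×3 = 35
Option 4: 2×5 + 4×3 + 4×2 + 14×3 + 4×3 + 5×4 = 104
Option 5: 2×4 + 4×4 + 4×3 + 14×5 + 4×2 + 5×0 = 114
Option 6: 2×3 + 4×5 + 4×4 + 14×2 + 4×4 + 5×1 = 91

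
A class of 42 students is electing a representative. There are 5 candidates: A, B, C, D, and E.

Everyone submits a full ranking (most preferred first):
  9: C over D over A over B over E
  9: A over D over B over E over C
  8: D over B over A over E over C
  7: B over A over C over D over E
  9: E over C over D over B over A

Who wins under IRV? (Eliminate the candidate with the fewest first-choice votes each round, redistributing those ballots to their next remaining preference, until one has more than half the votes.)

A

Round 1: A 9, B 7, C 9, D 8, E 9. B eliminated.
Round 2: A 16, C 9, D 8, E 9. D eliminated.
Round 3: A 24, C 9, E 9. A has a majority (≥22).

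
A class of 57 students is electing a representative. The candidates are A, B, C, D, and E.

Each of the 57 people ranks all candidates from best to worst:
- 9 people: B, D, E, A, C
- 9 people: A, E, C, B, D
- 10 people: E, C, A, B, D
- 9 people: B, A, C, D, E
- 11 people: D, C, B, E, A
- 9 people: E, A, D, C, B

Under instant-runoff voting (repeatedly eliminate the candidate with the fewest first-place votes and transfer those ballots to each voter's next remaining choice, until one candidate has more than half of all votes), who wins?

B

Round 1: A 9, B 18, C 0, D 11, E 19. C eliminated.
Round 2: A 9, B 18, D 11, E 19. A eliminated.
Round 3: B 18, D 11, E 28. D eliminated.
Round 4: B 29, E 28. B has a majority (≥29).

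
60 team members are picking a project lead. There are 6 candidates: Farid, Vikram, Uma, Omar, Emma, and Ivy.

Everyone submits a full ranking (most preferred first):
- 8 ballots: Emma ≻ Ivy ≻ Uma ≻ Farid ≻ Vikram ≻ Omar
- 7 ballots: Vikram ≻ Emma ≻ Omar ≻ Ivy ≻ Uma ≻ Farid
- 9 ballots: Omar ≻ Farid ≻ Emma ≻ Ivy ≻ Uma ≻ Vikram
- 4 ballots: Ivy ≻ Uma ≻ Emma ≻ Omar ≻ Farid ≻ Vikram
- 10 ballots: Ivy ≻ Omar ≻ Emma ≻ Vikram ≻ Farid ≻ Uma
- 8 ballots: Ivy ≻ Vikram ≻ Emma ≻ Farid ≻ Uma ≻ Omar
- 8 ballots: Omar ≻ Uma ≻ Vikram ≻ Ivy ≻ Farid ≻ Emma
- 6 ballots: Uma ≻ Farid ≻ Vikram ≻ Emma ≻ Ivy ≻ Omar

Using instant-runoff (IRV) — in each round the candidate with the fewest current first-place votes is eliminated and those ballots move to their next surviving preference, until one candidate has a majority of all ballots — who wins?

Ivy

Round 1: Farid 0, Vikram 7, Uma 6, Omar 17, Emma 8, Ivy 22. Farid eliminated.
Round 2: Vikram 7, Uma 6, Omar 17, Emma 8, Ivy 22. Uma eliminated.
Round 3: Vikram 13, Omar 17, Emma 8, Ivy 22. Emma eliminated.
Round 4: Vikram 13, Omar 17, Ivy 30. Vikram eliminated.
Round 5: Omar 24, Ivy 36. Ivy has a majority (≥31).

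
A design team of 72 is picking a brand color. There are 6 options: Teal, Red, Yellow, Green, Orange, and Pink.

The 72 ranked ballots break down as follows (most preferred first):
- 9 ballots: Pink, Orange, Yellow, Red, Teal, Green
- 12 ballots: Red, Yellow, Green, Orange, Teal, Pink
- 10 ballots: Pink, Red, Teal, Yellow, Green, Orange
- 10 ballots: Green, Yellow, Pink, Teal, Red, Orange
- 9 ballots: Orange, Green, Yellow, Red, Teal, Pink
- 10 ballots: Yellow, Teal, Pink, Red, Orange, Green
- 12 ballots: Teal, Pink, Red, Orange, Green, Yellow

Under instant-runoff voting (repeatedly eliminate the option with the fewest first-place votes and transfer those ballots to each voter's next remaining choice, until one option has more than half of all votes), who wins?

Teal

Round 1: Teal 12, Red 12, Yellow 10, Green 10, Orange 9, Pink 19. Orange eliminated.
Round 2: Teal 12, Red 12, Yellow 10, Green 19, Pink 19. Yellow eliminated.
Round 3: Teal 22, Red 12, Green 19, Pink 19. Red eliminated.
Round 4: Teal 22, Green 31, Pink 19. Pink eliminated.
Round 5: Teal 41, Green 31. Teal has a majority (≥37).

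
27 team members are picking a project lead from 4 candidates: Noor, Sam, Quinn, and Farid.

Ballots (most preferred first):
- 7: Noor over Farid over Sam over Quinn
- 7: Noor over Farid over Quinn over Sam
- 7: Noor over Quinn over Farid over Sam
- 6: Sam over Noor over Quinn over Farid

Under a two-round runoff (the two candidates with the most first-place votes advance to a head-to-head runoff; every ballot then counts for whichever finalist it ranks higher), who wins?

Noor

Round 1 first-place votes: Noor 21, Sam 6, Quinn 0, Farid 0. Noor and Sam advance.
Runoff: Noor is ranked above Sam on 21 ballots, Sam above Noor on 6.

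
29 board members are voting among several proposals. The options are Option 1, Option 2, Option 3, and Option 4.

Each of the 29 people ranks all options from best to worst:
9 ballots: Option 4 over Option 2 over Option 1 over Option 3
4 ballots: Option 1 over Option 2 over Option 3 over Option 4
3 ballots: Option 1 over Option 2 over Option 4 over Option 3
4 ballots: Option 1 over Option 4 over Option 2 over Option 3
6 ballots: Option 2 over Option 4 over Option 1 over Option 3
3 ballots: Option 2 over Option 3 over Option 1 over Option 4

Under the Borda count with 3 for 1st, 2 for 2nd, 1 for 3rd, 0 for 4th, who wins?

Option 1: 9×1 + 4×3 + 3×3 + 4×3 + 6×1 + 3×1 = 51
Option 2: 9×2 + 4×2 + 3×2 + 4×1 + 6×3 + 3×3 = 63
Option 3: 9×0 + 4×1 + 3×0 + 4×0 + 6×0 + 3×2 = 10
Option 4: 9×3 + 4×0 + 3×1 + 4×2 + 6×2 + 3×0 = 50

Option 2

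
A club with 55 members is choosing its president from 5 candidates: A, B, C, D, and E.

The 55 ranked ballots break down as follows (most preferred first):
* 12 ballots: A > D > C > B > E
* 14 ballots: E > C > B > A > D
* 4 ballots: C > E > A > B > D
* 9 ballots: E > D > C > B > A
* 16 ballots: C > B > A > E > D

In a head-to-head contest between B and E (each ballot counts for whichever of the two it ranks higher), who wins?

B

B is ranked above E on 28 ballots; E above B on 27.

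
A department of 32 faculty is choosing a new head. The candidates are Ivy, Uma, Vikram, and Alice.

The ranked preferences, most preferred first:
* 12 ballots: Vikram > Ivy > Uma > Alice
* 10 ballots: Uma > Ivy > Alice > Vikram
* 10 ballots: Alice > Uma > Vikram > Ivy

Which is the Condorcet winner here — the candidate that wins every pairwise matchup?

Uma vs Ivy: 20–12
Uma vs Vikram: 20–12
Uma vs Alice: 22–10
Uma beats every other candidate.

Uma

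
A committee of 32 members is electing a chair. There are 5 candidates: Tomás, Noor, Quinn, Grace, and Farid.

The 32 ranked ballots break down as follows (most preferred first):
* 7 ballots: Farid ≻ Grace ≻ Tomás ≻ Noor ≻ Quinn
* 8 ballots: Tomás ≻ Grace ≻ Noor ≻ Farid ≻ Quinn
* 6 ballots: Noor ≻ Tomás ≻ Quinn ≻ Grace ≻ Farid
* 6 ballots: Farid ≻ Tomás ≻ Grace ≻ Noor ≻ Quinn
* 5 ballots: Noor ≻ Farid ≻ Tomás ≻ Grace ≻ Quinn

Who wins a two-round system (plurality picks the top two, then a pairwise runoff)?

Noor

Round 1 first-place votes: Tomás 8, Noor 11, Quinn 0, Grace 0, Farid 13. Farid and Noor advance.
Runoff: Farid is ranked above Noor on 13 ballots, Noor above Farid on 19.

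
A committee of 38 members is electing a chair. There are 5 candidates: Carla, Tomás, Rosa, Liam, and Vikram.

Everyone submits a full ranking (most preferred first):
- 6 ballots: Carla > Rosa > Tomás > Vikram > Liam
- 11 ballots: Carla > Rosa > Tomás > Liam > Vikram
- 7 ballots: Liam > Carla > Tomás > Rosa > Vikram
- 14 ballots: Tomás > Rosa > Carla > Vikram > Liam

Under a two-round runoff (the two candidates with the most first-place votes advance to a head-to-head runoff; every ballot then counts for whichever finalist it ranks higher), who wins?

Carla

Round 1 first-place votes: Carla 17, Tomás 14, Rosa 0, Liam 7, Vikram 0. Carla and Tomás advance.
Runoff: Carla is ranked above Tomás on 24 ballots, Tomás above Carla on 14.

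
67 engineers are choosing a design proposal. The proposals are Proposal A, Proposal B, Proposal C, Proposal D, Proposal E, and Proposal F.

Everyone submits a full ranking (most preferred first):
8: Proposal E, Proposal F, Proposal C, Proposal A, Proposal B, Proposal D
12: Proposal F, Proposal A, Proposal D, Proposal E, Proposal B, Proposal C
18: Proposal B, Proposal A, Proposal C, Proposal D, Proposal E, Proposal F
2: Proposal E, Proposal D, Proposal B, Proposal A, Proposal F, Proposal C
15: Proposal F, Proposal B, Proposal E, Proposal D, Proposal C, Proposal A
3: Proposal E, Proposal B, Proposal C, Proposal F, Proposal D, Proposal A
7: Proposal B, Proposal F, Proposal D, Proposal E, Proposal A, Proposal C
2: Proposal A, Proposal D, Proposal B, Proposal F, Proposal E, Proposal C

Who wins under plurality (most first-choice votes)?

Proposal F

First-place votes: Proposal A 2, Proposal B 25, Proposal C 0, Proposal D 0, Proposal E 13, Proposal F 27.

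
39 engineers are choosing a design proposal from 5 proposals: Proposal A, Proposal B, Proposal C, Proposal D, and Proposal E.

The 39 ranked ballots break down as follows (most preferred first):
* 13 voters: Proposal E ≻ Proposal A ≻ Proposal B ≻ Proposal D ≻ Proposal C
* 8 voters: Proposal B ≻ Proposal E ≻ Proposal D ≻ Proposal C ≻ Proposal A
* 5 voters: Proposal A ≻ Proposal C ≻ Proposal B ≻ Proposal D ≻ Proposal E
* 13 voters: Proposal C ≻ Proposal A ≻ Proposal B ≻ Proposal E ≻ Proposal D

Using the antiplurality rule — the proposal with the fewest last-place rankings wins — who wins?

Proposal B

Last-place votes: Proposal A 8, Proposal B 0, Proposal C 13, Proposal D 13, Proposal E 5.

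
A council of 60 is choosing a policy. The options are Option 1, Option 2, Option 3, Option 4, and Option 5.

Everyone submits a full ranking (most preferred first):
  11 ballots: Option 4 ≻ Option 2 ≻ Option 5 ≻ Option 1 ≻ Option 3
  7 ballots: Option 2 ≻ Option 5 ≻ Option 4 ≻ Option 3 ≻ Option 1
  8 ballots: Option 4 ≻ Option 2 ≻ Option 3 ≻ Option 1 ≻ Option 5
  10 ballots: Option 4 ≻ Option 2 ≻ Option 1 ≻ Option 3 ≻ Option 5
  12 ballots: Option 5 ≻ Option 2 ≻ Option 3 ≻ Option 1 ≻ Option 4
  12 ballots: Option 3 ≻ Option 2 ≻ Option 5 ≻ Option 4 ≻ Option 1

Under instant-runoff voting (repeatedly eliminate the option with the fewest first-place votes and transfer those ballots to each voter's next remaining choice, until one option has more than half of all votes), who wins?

Option 5

Round 1: Option 1 0, Option 2 7, Option 3 12, Option 4 29, Option 5 12. Option 1 eliminated.
Round 2: Option 2 7, Option 3 12, Option 4 29, Option 5 12. Option 2 eliminated.
Round 3: Option 3 12, Option 4 29, Option 5 19. Option 3 eliminated.
Round 4: Option 4 29, Option 5 31. Option 5 has a majority (≥31).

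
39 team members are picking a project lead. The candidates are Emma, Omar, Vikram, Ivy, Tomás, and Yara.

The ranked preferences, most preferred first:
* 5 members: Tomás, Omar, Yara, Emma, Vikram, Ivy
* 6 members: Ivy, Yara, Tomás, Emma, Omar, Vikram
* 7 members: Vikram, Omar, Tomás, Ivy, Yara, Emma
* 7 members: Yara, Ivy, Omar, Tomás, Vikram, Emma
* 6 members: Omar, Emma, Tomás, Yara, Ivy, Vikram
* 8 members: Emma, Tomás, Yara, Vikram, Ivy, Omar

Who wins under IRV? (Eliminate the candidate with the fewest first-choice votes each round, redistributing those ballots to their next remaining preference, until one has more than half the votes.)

Yara

Round 1: Emma 8, Omar 6, Vikram 7, Ivy 6, Tomás 5, Yara 7. Tomás eliminated.
Round 2: Emma 8, Omar 11, Vikram 7, Ivy 6, Yara 7. Ivy eliminated.
Round 3: Emma 8, Omar 11, Vikram 7, Yara 13. Vikram eliminated.
Round 4: Emma 8, Omar 18, Yara 13. Emma eliminated.
Round 5: Omar 18, Yara 21. Yara has a majority (≥20).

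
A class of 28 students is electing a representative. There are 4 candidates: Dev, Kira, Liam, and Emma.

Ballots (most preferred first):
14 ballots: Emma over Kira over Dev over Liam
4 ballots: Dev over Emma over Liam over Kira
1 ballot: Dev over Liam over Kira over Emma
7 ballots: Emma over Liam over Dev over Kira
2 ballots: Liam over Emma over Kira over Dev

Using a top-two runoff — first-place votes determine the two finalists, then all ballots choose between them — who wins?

Emma

Round 1 first-place votes: Dev 5, Kira 0, Liam 2, Emma 21. Emma and Dev advance.
Runoff: Emma is ranked above Dev on 23 ballots, Dev above Emma on 5.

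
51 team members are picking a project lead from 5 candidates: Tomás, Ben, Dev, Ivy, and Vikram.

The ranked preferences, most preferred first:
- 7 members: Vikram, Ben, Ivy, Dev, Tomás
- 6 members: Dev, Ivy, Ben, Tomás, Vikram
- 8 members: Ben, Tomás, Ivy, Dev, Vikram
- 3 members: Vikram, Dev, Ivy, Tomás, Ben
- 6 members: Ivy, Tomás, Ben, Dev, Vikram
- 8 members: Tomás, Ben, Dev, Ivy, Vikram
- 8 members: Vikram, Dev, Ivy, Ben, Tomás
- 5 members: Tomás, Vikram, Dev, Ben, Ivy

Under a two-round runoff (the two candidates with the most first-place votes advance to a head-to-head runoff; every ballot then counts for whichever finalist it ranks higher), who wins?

Round 1 first-place votes: Tomás 13, Ben 8, Dev 6, Ivy 6, Vikram 18. Vikram and Tomás advance.
Runoff: Vikram is ranked above Tomás on 18 ballots, Tomás above Vikram on 33.

Tomás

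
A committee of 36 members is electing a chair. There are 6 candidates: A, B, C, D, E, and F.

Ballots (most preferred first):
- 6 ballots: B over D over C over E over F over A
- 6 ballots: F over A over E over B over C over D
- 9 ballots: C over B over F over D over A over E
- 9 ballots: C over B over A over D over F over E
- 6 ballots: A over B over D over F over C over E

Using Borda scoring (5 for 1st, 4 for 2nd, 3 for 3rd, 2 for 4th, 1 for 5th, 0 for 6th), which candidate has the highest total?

A: 6×0 + 6×4 + 9×1 + 9×3 + 6×5 = 90
B: 6×5 + 6×2 + 9×4 + 9×4 + 6×4 = 138
C: 6×3 + 6×1 + 9×5 + 9×5 + 6×1 = 120
D: 6×4 + 6×0 + 9×2 + 9×2 + 6×3 = 78
E: 6×2 + 6×3 + 9×0 + 9×0 + 6×0 = 30
F: 6×1 + 6×5 + 9×3 + 9×1 + 6×2 = 84

B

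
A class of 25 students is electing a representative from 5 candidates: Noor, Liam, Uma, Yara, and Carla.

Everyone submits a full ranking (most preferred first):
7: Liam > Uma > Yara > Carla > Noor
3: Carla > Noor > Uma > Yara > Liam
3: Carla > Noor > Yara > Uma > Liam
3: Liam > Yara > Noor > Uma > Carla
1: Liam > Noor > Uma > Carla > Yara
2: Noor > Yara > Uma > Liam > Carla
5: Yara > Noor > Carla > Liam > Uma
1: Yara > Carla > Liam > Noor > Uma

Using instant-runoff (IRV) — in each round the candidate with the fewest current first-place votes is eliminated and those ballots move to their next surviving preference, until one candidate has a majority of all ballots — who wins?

Round 1: Noor 2, Liam 11, Uma 0, Yara 6, Carla 6. Uma eliminated.
Round 2: Noor 2, Liam 11, Yara 6, Carla 6. Noor eliminated.
Round 3: Liam 11, Yara 8, Carla 6. Carla eliminated.
Round 4: Liam 11, Yara 14. Yara has a majority (≥13).

Yara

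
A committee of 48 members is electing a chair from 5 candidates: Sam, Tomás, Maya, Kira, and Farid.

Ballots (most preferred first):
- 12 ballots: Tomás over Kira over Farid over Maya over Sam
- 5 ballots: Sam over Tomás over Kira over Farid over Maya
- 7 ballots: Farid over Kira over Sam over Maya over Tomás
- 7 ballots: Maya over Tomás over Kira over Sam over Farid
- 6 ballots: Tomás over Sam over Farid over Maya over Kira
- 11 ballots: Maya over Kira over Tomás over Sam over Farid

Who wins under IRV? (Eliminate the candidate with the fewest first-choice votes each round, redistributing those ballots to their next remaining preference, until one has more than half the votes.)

Round 1: Sam 5, Tomás 18, Maya 18, Kira 0, Farid 7. Kira eliminated.
Round 2: Sam 5, Tomás 18, Maya 18, Farid 7. Sam eliminated.
Round 3: Tomás 23, Maya 18, Farid 7. Farid eliminated.
Round 4: Tomás 23, Maya 25. Maya has a majority (≥25).

Maya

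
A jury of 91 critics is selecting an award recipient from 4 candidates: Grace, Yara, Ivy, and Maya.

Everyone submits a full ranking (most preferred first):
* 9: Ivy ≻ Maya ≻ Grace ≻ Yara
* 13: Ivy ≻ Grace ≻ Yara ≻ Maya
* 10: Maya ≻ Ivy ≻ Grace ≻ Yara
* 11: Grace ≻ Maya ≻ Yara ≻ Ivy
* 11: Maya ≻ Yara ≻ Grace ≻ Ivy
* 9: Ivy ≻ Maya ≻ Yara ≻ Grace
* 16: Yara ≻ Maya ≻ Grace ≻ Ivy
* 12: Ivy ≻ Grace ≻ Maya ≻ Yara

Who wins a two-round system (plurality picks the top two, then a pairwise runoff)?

Maya

Round 1 first-place votes: Grace 11, Yara 16, Ivy 43, Maya 21. Ivy and Maya advance.
Runoff: Ivy is ranked above Maya on 43 ballots, Maya above Ivy on 48.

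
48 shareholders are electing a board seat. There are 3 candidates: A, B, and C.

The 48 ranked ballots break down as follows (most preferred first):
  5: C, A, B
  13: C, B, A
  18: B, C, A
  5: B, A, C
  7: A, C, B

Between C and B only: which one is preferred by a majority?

C

C is ranked above B on 25 ballots; B above C on 23.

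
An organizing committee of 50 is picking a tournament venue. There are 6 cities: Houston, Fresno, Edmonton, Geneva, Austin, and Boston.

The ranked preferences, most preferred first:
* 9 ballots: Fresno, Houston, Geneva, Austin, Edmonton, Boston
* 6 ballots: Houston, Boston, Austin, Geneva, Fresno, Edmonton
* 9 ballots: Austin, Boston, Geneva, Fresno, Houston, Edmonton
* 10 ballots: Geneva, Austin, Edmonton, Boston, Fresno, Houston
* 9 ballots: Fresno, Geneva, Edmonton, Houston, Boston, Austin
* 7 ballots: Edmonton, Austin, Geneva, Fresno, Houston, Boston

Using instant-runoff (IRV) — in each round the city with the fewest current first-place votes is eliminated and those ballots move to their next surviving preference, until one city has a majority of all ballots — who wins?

Round 1: Houston 6, Fresno 18, Edmonton 7, Geneva 10, Austin 9, Boston 0. Boston eliminated.
Round 2: Houston 6, Fresno 18, Edmonton 7, Geneva 10, Austin 9. Houston eliminated.
Round 3: Fresno 18, Edmonton 7, Geneva 10, Austin 15. Edmonton eliminated.
Round 4: Fresno 18, Geneva 10, Austin 22. Geneva eliminated.
Round 5: Fresno 18, Austin 32. Austin has a majority (≥26).

Austin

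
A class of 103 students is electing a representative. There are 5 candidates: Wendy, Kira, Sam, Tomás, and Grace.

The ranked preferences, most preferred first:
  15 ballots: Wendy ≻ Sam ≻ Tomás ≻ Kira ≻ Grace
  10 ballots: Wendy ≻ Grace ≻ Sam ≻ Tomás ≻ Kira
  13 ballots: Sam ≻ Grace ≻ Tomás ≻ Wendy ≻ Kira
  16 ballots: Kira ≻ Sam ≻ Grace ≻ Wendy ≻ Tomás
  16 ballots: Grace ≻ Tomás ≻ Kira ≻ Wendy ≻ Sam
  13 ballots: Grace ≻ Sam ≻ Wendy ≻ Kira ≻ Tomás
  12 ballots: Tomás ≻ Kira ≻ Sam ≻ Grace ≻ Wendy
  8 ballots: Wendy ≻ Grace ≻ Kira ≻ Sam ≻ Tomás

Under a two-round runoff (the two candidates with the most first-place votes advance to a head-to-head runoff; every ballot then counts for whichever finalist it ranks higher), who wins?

Grace

Round 1 first-place votes: Wendy 33, Kira 16, Sam 13, Tomás 12, Grace 29. Wendy and Grace advance.
Runoff: Wendy is ranked above Grace on 33 ballots, Grace above Wendy on 70.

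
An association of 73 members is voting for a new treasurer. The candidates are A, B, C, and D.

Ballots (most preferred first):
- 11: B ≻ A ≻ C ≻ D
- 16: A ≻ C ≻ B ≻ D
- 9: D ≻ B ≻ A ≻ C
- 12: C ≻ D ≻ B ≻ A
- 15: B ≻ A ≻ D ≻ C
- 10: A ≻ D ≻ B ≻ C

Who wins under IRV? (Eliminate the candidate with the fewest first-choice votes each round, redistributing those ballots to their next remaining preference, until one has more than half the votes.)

Round 1: A 26, B 26, C 12, D 9. D eliminated.
Round 2: A 26, B 35, C 12. C eliminated.
Round 3: A 26, B 47. B has a majority (≥37).

B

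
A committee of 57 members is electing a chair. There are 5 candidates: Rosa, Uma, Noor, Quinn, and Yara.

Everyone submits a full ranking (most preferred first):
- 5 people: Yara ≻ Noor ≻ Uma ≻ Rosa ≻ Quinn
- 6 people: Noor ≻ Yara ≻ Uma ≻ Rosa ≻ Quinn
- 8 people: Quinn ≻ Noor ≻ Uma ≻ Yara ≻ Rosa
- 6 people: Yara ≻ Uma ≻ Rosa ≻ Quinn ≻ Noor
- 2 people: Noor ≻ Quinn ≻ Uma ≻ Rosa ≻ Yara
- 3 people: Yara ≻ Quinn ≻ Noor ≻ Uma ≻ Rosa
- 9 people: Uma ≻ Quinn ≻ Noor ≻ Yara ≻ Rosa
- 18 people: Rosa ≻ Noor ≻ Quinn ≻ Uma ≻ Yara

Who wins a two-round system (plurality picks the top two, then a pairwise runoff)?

Round 1 first-place votes: Rosa 18, Uma 9, Noor 8, Quinn 8, Yara 14. Rosa and Yara advance.
Runoff: Rosa is ranked above Yara on 20 ballots, Yara above Rosa on 37.

Yara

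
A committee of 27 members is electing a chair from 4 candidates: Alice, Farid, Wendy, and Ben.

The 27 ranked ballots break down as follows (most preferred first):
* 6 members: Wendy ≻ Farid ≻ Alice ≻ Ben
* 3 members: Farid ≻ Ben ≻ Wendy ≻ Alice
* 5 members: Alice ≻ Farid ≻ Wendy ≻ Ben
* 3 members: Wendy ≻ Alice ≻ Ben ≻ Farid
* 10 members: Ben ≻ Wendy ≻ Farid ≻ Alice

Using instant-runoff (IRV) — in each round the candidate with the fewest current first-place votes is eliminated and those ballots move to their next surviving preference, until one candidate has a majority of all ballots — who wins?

Wendy

Round 1: Alice 5, Farid 3, Wendy 9, Ben 10. Farid eliminated.
Round 2: Alice 5, Wendy 9, Ben 13. Alice eliminated.
Round 3: Wendy 14, Ben 13. Wendy has a majority (≥14).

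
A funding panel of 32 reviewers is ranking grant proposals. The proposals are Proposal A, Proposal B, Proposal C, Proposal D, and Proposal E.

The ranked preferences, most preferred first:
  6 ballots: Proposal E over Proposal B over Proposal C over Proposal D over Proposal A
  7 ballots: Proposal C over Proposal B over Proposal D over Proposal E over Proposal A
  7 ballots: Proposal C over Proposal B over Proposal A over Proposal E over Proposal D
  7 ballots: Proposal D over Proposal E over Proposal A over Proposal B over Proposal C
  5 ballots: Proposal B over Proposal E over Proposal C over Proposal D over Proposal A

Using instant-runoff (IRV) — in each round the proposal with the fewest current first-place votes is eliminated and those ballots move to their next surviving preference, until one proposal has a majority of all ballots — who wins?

Round 1: Proposal A 0, Proposal B 5, Proposal C 14, Proposal D 7, Proposal E 6. Proposal A eliminated.
Round 2: Proposal B 5, Proposal C 14, Proposal D 7, Proposal E 6. Proposal B eliminated.
Round 3: Proposal C 14, Proposal D 7, Proposal E 11. Proposal D eliminated.
Round 4: Proposal C 14, Proposal E 18. Proposal E has a majority (≥17).

Proposal E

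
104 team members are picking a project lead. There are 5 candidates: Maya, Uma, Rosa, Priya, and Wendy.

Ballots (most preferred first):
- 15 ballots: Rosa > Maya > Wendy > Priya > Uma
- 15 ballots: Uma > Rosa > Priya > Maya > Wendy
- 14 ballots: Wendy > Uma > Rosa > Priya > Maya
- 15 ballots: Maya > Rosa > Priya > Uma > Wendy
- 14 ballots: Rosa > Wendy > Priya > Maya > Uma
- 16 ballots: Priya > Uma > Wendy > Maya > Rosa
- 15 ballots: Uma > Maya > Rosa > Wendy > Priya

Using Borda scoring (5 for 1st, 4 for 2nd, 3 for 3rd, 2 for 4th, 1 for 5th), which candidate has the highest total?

Rosa

Maya: 15×4 + 15×2 + 14×1 + 15×5 + 14×2 + 16×2 + 15×4 = 299
Uma: 15×1 + 15×5 + 14×4 + 15×2 + 14×1 + 16×4 + 15×5 = 329
Rosa: 15×5 + 15×4 + 14×3 + 15×4 + 14×5 + 16×1 + 15×3 = 368
Priya: 15×2 + 15×3 + 14×2 + 15×3 + 14×3 + 16×5 + 15×1 = 285
Wendy: 15×3 + 15×1 + 14×5 + 15×1 + 14×4 + 16×3 + 15×2 = 279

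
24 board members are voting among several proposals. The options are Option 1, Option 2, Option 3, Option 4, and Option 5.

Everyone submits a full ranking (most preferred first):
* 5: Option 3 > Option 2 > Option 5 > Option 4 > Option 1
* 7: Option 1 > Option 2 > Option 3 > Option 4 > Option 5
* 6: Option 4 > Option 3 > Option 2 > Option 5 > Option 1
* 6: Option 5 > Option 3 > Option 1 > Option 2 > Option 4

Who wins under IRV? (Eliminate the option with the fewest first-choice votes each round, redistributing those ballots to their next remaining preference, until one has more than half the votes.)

Option 5

Round 1: Option 1 7, Option 2 0, Option 3 5, Option 4 6, Option 5 6. Option 2 eliminated.
Round 2: Option 1 7, Option 3 5, Option 4 6, Option 5 6. Option 3 eliminated.
Round 3: Option 1 7, Option 4 6, Option 5 11. Option 4 eliminated.
Round 4: Option 1 7, Option 5 17. Option 5 has a majority (≥13).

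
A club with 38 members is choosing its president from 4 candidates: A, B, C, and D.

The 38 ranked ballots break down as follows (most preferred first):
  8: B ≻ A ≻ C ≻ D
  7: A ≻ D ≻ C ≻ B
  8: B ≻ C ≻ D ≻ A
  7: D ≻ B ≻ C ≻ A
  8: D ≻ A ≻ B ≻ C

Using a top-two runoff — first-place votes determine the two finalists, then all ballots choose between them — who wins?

D

Round 1 first-place votes: A 7, B 16, C 0, D 15. B and D advance.
Runoff: B is ranked above D on 16 ballots, D above B on 22.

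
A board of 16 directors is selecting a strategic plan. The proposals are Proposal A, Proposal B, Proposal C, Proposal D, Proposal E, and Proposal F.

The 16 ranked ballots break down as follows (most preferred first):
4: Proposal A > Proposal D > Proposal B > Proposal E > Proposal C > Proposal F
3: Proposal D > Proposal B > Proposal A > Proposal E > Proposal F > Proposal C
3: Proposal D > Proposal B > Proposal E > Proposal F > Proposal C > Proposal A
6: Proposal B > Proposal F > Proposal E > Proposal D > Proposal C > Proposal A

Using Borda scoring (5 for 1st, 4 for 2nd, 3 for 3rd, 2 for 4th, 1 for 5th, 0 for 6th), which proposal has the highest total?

Proposal A: 4×5 + 3×3 + 3×0 + 6×0 = 29
Proposal B: 4×3 + 3×4 + 3×4 + 6×5 = 66
Proposal C: 4×1 + 3×0 + 3×1 + 6×1 = 13
Proposal D: 4×4 + 3×5 + 3×5 + 6×2 = 58
Proposal E: 4×2 + 3×2 + 3×3 + 6×3 = 41
Proposal F: 4×0 + 3×1 + 3×2 + 6×4 = 33

Proposal B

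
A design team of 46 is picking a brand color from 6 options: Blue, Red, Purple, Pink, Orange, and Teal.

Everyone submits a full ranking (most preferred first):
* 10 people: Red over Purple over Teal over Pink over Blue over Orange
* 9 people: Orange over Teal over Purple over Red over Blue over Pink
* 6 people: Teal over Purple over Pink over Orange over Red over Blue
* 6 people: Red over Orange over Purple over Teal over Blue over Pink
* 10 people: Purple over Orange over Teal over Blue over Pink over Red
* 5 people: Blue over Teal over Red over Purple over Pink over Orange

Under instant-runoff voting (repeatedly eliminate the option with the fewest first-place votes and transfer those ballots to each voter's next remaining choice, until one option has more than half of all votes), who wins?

Round 1: Blue 5, Red 16, Purple 10, Pink 0, Orange 9, Teal 6. Pink eliminated.
Round 2: Blue 5, Red 16, Purple 10, Orange 9, Teal 6. Blue eliminated.
Round 3: Red 16, Purple 10, Orange 9, Teal 11. Orange eliminated.
Round 4: Red 16, Purple 10, Teal 20. Purple eliminated.
Round 5: Red 16, Teal 30. Teal has a majority (≥24).

Teal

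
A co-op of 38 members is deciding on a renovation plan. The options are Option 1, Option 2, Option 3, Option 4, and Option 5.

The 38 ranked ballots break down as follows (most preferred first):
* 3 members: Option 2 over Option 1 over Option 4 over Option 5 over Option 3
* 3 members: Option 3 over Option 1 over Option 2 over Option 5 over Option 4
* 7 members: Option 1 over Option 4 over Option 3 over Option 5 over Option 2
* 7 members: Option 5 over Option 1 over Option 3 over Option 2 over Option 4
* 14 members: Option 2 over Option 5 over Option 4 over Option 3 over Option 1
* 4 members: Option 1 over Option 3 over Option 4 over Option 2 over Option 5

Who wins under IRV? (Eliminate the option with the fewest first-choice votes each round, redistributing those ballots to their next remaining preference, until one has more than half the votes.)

Round 1: Option 1 11, Option 2 17, Option 3 3, Option 4 0, Option 5 7. Option 4 eliminated.
Round 2: Option 1 11, Option 2 17, Option 3 3, Option 5 7. Option 3 eliminated.
Round 3: Option 1 14, Option 2 17, Option 5 7. Option 5 eliminated.
Round 4: Option 1 21, Option 2 17. Option 1 has a majority (≥20).

Option 1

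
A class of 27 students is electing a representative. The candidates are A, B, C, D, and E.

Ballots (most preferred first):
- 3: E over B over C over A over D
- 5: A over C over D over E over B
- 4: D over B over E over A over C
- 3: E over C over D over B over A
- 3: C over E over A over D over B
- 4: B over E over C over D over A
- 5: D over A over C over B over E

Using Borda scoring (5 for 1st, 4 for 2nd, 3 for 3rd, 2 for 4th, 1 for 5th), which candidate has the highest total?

C

A: 3×2 + 5×5 + 4×2 + 3×1 + 3×3 + 4×1 + 5×4 = 75
B: 3×4 + 5×1 + 4×4 + 3×2 + 3×1 + 4×5 + 5×2 = 72
C: 3×3 + 5×4 + 4×1 + 3×4 + 3×5 + 4×3 + 5×3 = 87
D: 3×1 + 5×3 + 4×5 + 3×3 + 3×2 + 4×2 + 5×5 = 86
E: 3×5 + 5×2 + 4×3 + 3×5 + 3×4 + 4×4 + 5×1 = 85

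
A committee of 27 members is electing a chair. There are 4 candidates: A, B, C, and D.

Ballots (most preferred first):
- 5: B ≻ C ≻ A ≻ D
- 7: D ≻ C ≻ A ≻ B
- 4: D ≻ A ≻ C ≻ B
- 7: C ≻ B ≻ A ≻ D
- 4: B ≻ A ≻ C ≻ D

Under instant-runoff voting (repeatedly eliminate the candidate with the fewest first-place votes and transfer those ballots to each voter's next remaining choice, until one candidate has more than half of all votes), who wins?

B

Round 1: A 0, B 9, C 7, D 11. A eliminated.
Round 2: B 9, C 7, D 11. C eliminated.
Round 3: B 16, D 11. B has a majority (≥14).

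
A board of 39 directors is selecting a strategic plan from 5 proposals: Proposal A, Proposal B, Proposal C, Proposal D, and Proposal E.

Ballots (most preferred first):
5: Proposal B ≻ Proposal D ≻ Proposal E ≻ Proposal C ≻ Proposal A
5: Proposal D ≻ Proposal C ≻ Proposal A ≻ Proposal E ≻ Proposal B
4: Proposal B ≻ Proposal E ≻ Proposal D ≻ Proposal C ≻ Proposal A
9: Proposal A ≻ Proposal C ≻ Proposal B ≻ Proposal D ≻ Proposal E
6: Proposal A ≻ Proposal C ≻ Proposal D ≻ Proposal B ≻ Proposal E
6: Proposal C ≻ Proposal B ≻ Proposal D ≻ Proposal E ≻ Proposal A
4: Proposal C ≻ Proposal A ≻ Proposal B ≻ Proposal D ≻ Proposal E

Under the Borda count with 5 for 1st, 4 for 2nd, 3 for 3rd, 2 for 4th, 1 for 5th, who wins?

Proposal A: 5×1 + 5×3 + 4×1 + 9×5 + 6×5 + 6×1 + 4×4 = 121
Proposal B: 5×5 + 5×1 + 4×5 + 9×3 + 6×2 + 6×4 + 4×3 = 125
Proposal C: 5×2 + 5×4 + 4×2 + 9×4 + 6×4 + 6×5 + 4×5 = 148
Proposal D: 5×4 + 5×5 + 4×3 + 9×2 + 6×3 + 6×3 + 4×2 = 119
Proposal E: 5×3 + 5×2 + 4×4 + 9×1 + 6×1 + 6×2 + 4×1 = 72

Proposal C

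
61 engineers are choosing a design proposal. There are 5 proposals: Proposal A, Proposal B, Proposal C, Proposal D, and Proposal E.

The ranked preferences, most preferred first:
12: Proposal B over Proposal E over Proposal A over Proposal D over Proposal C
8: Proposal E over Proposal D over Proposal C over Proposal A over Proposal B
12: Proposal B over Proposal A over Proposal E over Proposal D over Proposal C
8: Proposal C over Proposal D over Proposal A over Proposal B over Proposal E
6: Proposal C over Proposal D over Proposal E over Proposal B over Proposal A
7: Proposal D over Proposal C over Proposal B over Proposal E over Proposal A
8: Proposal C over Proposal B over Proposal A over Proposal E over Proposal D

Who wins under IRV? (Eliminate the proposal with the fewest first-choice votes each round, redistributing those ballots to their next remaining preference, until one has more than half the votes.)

Proposal C

Round 1: Proposal A 0, Proposal B 24, Proposal C 22, Proposal D 7, Proposal E 8. Proposal A eliminated.
Round 2: Proposal B 24, Proposal C 22, Proposal D 7, Proposal E 8. Proposal D eliminated.
Round 3: Proposal B 24, Proposal C 29, Proposal E 8. Proposal E eliminated.
Round 4: Proposal B 24, Proposal C 37. Proposal C has a majority (≥31).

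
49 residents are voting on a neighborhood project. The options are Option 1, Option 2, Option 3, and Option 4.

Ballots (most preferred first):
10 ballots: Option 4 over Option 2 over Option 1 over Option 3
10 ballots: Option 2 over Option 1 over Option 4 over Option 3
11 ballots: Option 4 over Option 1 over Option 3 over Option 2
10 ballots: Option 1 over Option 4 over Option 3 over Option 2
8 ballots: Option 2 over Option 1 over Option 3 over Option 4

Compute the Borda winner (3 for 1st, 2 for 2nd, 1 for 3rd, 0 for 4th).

Option 1: 10×1 + 10×2 + 11×2 + 10×3 + 8×2 = 98
Option 2: 10×2 + 10×3 + 11×0 + 10×0 + 8×3 = 74
Option 3: 10×0 + 10×0 + 11×1 + 10×1 + 8×1 = 29
Option 4: 10×3 + 10×1 + 11×3 + 10×2 + 8×0 = 93

Option 1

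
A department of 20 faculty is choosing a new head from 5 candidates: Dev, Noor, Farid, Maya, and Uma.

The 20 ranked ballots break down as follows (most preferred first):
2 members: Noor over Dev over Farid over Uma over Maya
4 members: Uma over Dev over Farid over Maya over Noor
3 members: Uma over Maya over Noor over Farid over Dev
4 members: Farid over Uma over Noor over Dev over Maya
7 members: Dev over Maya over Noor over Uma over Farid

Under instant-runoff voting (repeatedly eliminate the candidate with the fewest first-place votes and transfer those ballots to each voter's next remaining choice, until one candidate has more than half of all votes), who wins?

Uma

Round 1: Dev 7, Noor 2, Farid 4, Maya 0, Uma 7. Maya eliminated.
Round 2: Dev 7, Noor 2, Farid 4, Uma 7. Noor eliminated.
Round 3: Dev 9, Farid 4, Uma 7. Farid eliminated.
Round 4: Dev 9, Uma 11. Uma has a majority (≥11).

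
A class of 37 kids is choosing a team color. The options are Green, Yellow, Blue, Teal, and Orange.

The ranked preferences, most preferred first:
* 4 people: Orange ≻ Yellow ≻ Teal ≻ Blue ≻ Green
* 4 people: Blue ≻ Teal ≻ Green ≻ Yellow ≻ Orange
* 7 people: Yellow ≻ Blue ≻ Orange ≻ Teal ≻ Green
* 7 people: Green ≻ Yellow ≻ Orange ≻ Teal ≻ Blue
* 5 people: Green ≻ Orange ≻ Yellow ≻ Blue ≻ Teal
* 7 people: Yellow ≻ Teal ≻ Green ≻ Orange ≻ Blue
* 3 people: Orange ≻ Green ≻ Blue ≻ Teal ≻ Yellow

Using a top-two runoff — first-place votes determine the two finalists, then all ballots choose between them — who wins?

Round 1 first-place votes: Green 12, Yellow 14, Blue 4, Teal 0, Orange 7. Yellow and Green advance.
Runoff: Yellow is ranked above Green on 18 ballots, Green above Yellow on 19.

Green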